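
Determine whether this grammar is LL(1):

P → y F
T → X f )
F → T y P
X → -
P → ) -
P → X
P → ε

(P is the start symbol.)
Relevant sets:
  FIRST(X) = { '-' }
  FOLLOW(P) = { $ }

For P:
  PREDICT(P → y F) = { 'y' }
  PREDICT(P → ')' '-') = { ')' }
  PREDICT(P → X) = { '-' }
  PREDICT(P → ε) = { $ }
T, F, X have a single production, so nothing to check there.

All predict sets are disjoint. The grammar IS LL(1).

Answer: Yes, the grammar is LL(1).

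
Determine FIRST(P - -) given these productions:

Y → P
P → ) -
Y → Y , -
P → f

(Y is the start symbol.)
{ ')', 'f' }

FIRST sets of the non-terminals involved (from the grammar, by fixed-point iteration):
  FIRST(P) = { ')', 'f' }

To compute FIRST(P - -), process the symbols left to right:
Symbol P is a non-terminal. Add FIRST(P) \ {ε} = { ')', 'f' }
P is not nullable (ε ∉ FIRST(P)), so stop here.
FIRST(P - -) = { ')', 'f' }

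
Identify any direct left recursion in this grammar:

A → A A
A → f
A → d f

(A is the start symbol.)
Yes, A is left-recursive

Direct left recursion occurs when N → N α for some non-terminal N (the right-hand side begins with the left-hand side itself).

A → A A: LEFT RECURSIVE (starts with A)
A → f: starts with f
A → d f: starts with d

The grammar has direct left recursion on: A.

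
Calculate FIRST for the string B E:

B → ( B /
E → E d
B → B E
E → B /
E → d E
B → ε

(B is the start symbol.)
FIRST sets of the non-terminals involved (from the grammar, by fixed-point iteration):
  FIRST(B) = { '(', '/', 'd', ε }
  FIRST(E) = { '(', '/', 'd' }

To compute FIRST(B E), process the symbols left to right:
Symbol B is a non-terminal. Add FIRST(B) \ {ε} = { '(', '/', 'd' }
B is nullable (ε ∈ FIRST(B)), continue to the next symbol.
Symbol E is a non-terminal. Add FIRST(E) \ {ε} = { '(', '/', 'd' }
E is not nullable (ε ∉ FIRST(E)), so stop here.
FIRST(B E) = { '(', '/', 'd' }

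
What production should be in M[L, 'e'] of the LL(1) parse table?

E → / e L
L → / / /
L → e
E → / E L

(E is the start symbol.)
To find M[L, 'e'], we find productions for L where 'e' is in the predict set (PREDICT(N → α) = (FIRST(α) \ {ε}) ∪ (FOLLOW(N) if α ⇒* ε)).

L → / / /: PREDICT = { '/' }
L → e: PREDICT = { 'e' }
  'e' is in predict set, so this production goes in M[L, 'e']

M[L, 'e'] = L → e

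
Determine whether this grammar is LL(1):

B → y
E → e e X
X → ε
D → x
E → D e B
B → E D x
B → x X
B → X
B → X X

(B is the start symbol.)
Relevant sets:
  FIRST(E) = { 'e', 'x' }
  FIRST(X) = { ε }
  FIRST(D) = { 'x' }
  FOLLOW(B) = { $, 'x' }

For B:
  PREDICT(B → y) = { 'y' }
  PREDICT(B → E D x) = { 'e', 'x' }
  PREDICT(B → x X) = { 'x' }
  PREDICT(B → X) = { $, 'x' }
  PREDICT(B → X X) = { $, 'x' }
For E:
  PREDICT(E → e e X) = { 'e' }
  PREDICT(E → D e B) = { 'x' }
X, D have a single production, so nothing to check there.

Conflict found: Predict set conflict for B: { 'x' }
The grammar is NOT LL(1).

Answer: No. Predict set conflict for B: { 'x' }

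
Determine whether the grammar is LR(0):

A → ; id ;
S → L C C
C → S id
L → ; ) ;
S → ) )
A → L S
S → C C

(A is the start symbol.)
A grammar is LR(0) if no state in the canonical LR(0) collection has:
  - both a shift item (dot before a terminal) and a complete item (shift-reduce conflict), or
  - two or more complete items (reduce-reduce conflict; the accept item [A' → A .] counts as a complete item here).

Augment with A' → A and build the canonical LR(0) collection (I0 = CLOSURE({[A' → . A]}), then GOTO on every symbol after a dot until no new states appear). It has 19 states:
  I0: { [A → . ; id ;], [A → . L S], [A' → . A], [L → . ; ) ;] }  — shift
  I1: { [A → ; . id ;], [L → ; . ) ;] }  — shift
  I2: { [A' → A .] }  — accept
  I3: { [A → L . S], [C → . S id], [L → . ; ) ;], [S → . ) )], [S → . C C], [S → . L C C] }  — shift
  I4: { [S → ) . )] }  — shift
  I5: { [L → ; . ) ;] }  — shift
  I6: { [C → . S id], [L → . ; ) ;], [S → . ) )], [S → . C C], [S → . L C C], [S → C . C] }  — shift
  I7: { [C → . S id], [L → . ; ) ;], [S → . ) )], [S → . C C], [S → . L C C], [S → L . C C] }  — shift
  I8: { [A → L S .], [C → S . id] }  — shift, reduce
  I9: { [C → S id .] }  — reduce
  I10: { [C → . S id], [L → . ; ) ;], [S → . ) )], [S → . C C], [S → . L C C], [S → C . C], [S → L C . C] }  — shift
  I11: { [C → S . id] }  — shift
  I12: { [C → . S id], [L → . ; ) ;], [S → . ) )], [S → . C C], [S → . L C C], [S → C . C], [S → C C .], [S → L C C .] }  — shift, 2 reduces
  I13: { [C → . S id], [L → . ; ) ;], [S → . ) )], [S → . C C], [S → . L C C], [S → C . C], [S → C C .] }  — shift, reduce
  I14: { [L → ; ) . ;] }  — shift
  I15: { [L → ; ) ; .] }  — reduce
  I16: { [S → ) ) .] }  — reduce
  I17: { [A → ; id . ;] }  — shift
  I18: { [A → ; id ; .] }  — reduce

Conflict in state I8:
  Shift-reduce conflict between [A → L S .] and [C → S . id]
So the grammar is NOT LR(0).

Answer: No. Shift-reduce conflict between [A → L S .] and [C → S . id]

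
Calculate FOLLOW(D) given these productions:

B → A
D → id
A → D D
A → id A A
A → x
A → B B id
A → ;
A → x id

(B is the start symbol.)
In A → D D: D is followed by D, add FIRST(D) \ {ε} = { 'id' }
In A → D D: D is at the end, add FOLLOW(A)

The FOLLOW sets referred to above (computed the same way, to a fixed point):
  FOLLOW(A) = { $, ';', 'id', 'x' }

Taking the union: FOLLOW(D) = { $, ';', 'id', 'x' }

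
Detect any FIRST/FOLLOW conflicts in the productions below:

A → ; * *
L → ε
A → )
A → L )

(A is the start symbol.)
No FIRST/FOLLOW conflicts.

A FIRST/FOLLOW conflict occurs when a non-terminal N has a nullable alternative N → β (β ⇒* ε) and another alternative N → α with FIRST(α) ∩ FOLLOW(N) ≠ ∅: on such a lookahead the parser cannot decide between expanding α and letting N vanish via β.

Nullable non-terminals: L.
L has a nullable alternative but only one production, so nothing to check.

A has no nullable alternative, so no FIRST/FOLLOW check is needed there.

No FIRST/FOLLOW conflicts found.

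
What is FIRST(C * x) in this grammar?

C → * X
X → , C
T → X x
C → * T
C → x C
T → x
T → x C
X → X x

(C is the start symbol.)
FIRST sets of the non-terminals involved (from the grammar, by fixed-point iteration):
  FIRST(C) = { '*', 'x' }

To compute FIRST(C * x), process the symbols left to right:
Symbol C is a non-terminal. Add FIRST(C) \ {ε} = { '*', 'x' }
C is not nullable (ε ∉ FIRST(C)), so stop here.
FIRST(C * x) = { '*', 'x' }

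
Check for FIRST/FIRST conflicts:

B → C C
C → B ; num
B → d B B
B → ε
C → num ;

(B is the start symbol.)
FIRST sets of the non-terminals at (or reachable through a nullable prefix from) the front of some alternative:
  FIRST(C) = { ';', 'd', 'num' }
  FIRST(B) = { ';', 'd', 'num', ε }

Productions for B:
  B → C C: FIRST = { ';', 'd', 'num' }
  B → d B B: FIRST = { 'd' }
  B → ε: FIRST = { ε }
Productions for C:
  C → B ; num: FIRST = { ';', 'd', 'num' }
  C → num ;: FIRST = { 'num' }

Conflict for B: B → C C and B → d B B
  Overlap: { 'd' }
Conflict for C: C → B ; num and C → num ;
  Overlap: { 'num' }

Answer: Yes. B → C C / B → d B B on { 'd' }; C → B ';' num / C → num ';' on { 'num' }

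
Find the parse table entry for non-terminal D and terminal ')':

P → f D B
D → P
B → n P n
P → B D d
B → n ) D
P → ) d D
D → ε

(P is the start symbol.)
D → P, D → ε

To find M[D, ')'], we find productions for D where ')' is in the predict set (PREDICT(N → α) = (FIRST(α) \ {ε}) ∪ (FOLLOW(N) if α ⇒* ε)).

Relevant sets:
  FIRST(P) = { ')', 'f', 'n' }
  FOLLOW(D) = { $, ')', 'd', 'f', 'n' }

D → P: PREDICT = { ')', 'f', 'n' }
  ')' is in predict set, so this production goes in M[D, ')']
D → ε: PREDICT = { $, ')', 'd', 'f', 'n' }
  ')' is in predict set, so this production goes in M[D, ')']

M[D, ')'] = D → P, D → ε  (a multiply-defined cell — the grammar is not LL(1))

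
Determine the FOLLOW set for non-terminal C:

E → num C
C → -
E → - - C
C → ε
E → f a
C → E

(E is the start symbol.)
To compute FOLLOW(C), find every occurrence of C on a right-hand side N → α C β: add FIRST(β) \ {ε}, and if β is empty or nullable also add FOLLOW(N). Iterate to a fixed point.

In E → num C: C is at the end, add FOLLOW(E)
In E → - - C: C is at the end, add FOLLOW(E)

The FOLLOW sets referred to above (computed the same way, to a fixed point):
  FOLLOW(E) = { $ }

Taking the union: FOLLOW(C) = { $ }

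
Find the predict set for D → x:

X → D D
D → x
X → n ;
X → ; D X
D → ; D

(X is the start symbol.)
{ 'x' }

PREDICT(D → x) = (FIRST(RHS) \ {ε}) ∪ (FOLLOW(D) if ε ∈ FIRST(RHS), i.e. RHS ⇒* ε)
FIRST(x) = { 'x' }
ε ∉ FIRST(x), so FOLLOW(D) is not added.
PREDICT(D → x) = { 'x' }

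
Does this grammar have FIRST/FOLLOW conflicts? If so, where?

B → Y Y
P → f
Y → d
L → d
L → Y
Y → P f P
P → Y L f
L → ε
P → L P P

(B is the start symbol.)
Yes. L → d with FOLLOW(L) on { 'd' }; L → Y with FOLLOW(L) on { 'd', 'f' }

Nullable non-terminals: L.
FIRST sets used below: FIRST(Y) = { 'd', 'f' }

L: nullable alternative(s) L → ε; FOLLOW(L) = { 'd', 'f' }
  L → d: FIRST \ {ε} = { 'd' } — overlaps FOLLOW(L) on { 'd' }: CONFLICT
  L → Y: FIRST \ {ε} = { 'd', 'f' } — overlaps FOLLOW(L) on { 'd', 'f' }: CONFLICT
  L → ε: FIRST \ {ε} = { } — this is the only nullable alternative, skip

B, P, Y have no nullable alternative, so no FIRST/FOLLOW check is needed there.

So the grammar has 2 FIRST/FOLLOW conflicts (marked CONFLICT above).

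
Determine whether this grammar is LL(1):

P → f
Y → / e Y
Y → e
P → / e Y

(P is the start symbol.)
Yes, the grammar is LL(1).

A grammar is LL(1) if for each non-terminal N with multiple productions, the predict sets of those productions are pairwise disjoint, where PREDICT(N → α) = (FIRST(α) \ {ε}) ∪ (FOLLOW(N) if α ⇒* ε).

For P:
  PREDICT(P → f) = { 'f' }
  PREDICT(P → '/' e Y) = { '/' }
For Y:
  PREDICT(Y → '/' e Y) = { '/' }
  PREDICT(Y → e) = { 'e' }

All predict sets are disjoint. The grammar IS LL(1).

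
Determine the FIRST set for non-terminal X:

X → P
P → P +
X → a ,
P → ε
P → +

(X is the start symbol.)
To compute FIRST(X), examine every production with X on the left-hand side, reading each right-hand side left to right until a non-nullable symbol is reached.

FIRST sets of the other non-terminals involved (by the same procedure, iterated to a fixed point):
  FIRST(P) = { '+', ε }

From X → P:
  - P is a non-terminal: add FIRST(P) \ {ε} = { '+' }
    P is nullable and nothing follows, so the whole right-hand side can vanish: ε ∈ FIRST(X)
From X → a ,:
  - a is a terminal: add 'a' and stop

Collecting: FIRST(X) = { '+', 'a', ε }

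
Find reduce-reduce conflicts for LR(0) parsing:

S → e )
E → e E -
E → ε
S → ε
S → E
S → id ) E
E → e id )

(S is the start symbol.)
A reduce-reduce conflict occurs when an LR(0) state has two complete items [A → α .] and [B → β .] — both call for a reduction, and with no lookahead the parser cannot choose between them.

Augment with S' → S and build the canonical LR(0) collection (I0 = CLOSURE({[S' → . S]}), then GOTO on every symbol after a dot until no new states appear). It has 13 states:
  I0: { [E → . e E -], [E → . e id )], [E → .], [S → . E], [S → . e )], [S → . id ) E], [S → .], [S' → . S] }  — shift, 2 reduces
  I1: { [S → E .] }  — reduce
  I2: { [S' → S .] }  — accept
  I3: { [E → . e E -], [E → . e id )], [E → .], [E → e . E -], [E → e . id )], [S → e . )] }  — shift, reduce
  I4: { [S → id . ) E] }  — shift
  I5: { [E → . e E -], [E → . e id )], [E → .], [S → id ) . E] }  — shift, reduce
  I6: { [S → id ) E .] }  — reduce
  I7: { [E → . e E -], [E → . e id )], [E → .], [E → e . E -], [E → e . id )] }  — shift, reduce
  I8: { [E → e E . -] }  — shift
  I9: { [E → e id . )] }  — shift
  I10: { [E → e id ) .] }  — reduce
  I11: { [E → e E - .] }  — reduce
  I12: { [S → e ) .] }  — reduce

I0 contains complete items [E → .], [S → .] — reduce-reduce conflict.

Answer: Yes — I0: [E → .] vs [S → .]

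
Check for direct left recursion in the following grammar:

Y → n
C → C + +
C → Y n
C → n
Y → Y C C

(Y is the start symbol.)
Direct left recursion occurs when N → N α for some non-terminal N (the right-hand side begins with the left-hand side itself).

Y → n: starts with n
C → C + +: LEFT RECURSIVE (starts with C)
C → Y n: starts with Y
C → n: starts with n
Y → Y C C: LEFT RECURSIVE (starts with Y)

The grammar has direct left recursion on: C, Y.

Answer: Yes, C, Y are left-recursive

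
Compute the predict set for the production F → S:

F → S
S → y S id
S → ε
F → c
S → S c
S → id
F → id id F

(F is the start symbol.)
{ $, 'c', 'id', 'y' }

PREDICT(F → S) = (FIRST(RHS) \ {ε}) ∪ (FOLLOW(F) if ε ∈ FIRST(RHS), i.e. RHS ⇒* ε)
FIRST(S) = { 'c', 'id', 'y', ε }
FIRST(S) = { 'c', 'id', 'y', ε }
ε ∈ FIRST(S) (the right-hand side is nullable), so add FOLLOW(F) = { $ }
PREDICT(F → S) = { $, 'c', 'id', 'y' }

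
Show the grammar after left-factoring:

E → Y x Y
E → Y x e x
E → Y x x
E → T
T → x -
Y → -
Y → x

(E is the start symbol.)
Left-factoring transforms A → αβ₁ | αβ₂ into A → αA' and A' → β₁ | β₂
(α is the longest common prefix among the alternatives). Repeat until
no nonterminal has two alternatives with a common prefix.

Round 1: E has alternatives sharing prefix 'Y x'. Introduce E': E → Y x E'
  Add: E' → Y
  Add: E' → e x
  Add: E' → x

No remaining common prefixes — done.

Resulting grammar:
E → Y x E'
E' → Y
E' → e x
E' → x
E → T
T → x -
Y → -
Y → x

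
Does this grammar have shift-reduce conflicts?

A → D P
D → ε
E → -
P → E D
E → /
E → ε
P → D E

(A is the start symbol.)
Augment with A' → A and build the canonical LR(0) collection (I0 = CLOSURE({[A' → . A]}), then GOTO on every symbol after a dot until no new states appear). It has 10 states:
  I0: { [A → . D P], [A' → . A], [D → .] }  — reduce
  I1: { [A' → A .] }  — accept
  I2: { [A → D . P], [D → .], [E → . -], [E → . /], [E → .], [P → . D E], [P → . E D] }  — shift, 2 reduces
  I3: { [E → - .] }  — reduce
  I4: { [E → / .] }  — reduce
  I5: { [E → . -], [E → . /], [E → .], [P → D . E] }  — shift, reduce
  I6: { [D → .], [P → E . D] }  — reduce
  I7: { [A → D P .] }  — reduce
  I8: { [P → E D .] }  — reduce
  I9: { [P → D E .] }  — reduce

I2 contains reduce items [D → .], [E → .] and shift items [E → . -], [E → . /] — shift-reduce conflict.
I5 contains reduce item [E → .] and shift items [E → . -], [E → . /] — shift-reduce conflict.

Answer: Yes — I2: [D → .] vs [E → . -]; I5: [E → .] vs [E → . -]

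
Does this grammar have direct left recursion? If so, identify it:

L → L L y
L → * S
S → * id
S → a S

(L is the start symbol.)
Yes, L is left-recursive

Direct left recursion occurs when N → N α for some non-terminal N (the right-hand side begins with the left-hand side itself).

L → L L y: LEFT RECURSIVE (starts with L)
L → * S: starts with '*'
S → * id: starts with '*'
S → a S: starts with a

The grammar has direct left recursion on: L.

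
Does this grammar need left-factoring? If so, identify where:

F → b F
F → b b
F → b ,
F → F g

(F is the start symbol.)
Yes, F has productions with common prefix 'b'

Left-factoring is needed when two productions for the same non-terminal
share a common prefix on the right-hand side.

Productions for F:
  F → b F
  F → b b
  F → b ,
  F → F g

Found common prefix 'b' in productions for F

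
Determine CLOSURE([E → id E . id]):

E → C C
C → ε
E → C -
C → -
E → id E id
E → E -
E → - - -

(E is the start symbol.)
{ [E → id E . id] }

To compute CLOSURE, for each item [A → α.Bβ] where B is a non-terminal, add [B → .γ] for all productions B → γ; repeat for the newly added items until nothing changes.

Start with: [E → id E . id]
The dot precedes the terminal id, so nothing is added.

CLOSURE = { [E → id E . id] }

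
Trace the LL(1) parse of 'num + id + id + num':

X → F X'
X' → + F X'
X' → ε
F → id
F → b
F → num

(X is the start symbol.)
LL(1) parsing maintains a stack (initially the start symbol over $) and the input. At each step: if the stack top is a terminal, match it against the current input token; if it is a non-terminal N, replace it with the RHS of M[N, lookahead] (the unique production whose predict set contains the lookahead).

Stack is shown with the top on the left.

Stack     Input                  Action
---------------------------------------
X $       num + id + id + num $  output X → F X'
F X' $    num + id + id + num $  output F → num
num X' $  num + id + id + num $  match 'num'
X' $      + id + id + num $      output X' → + F X'
+ F X' $  + id + id + num $      match '+'
F X' $    id + id + num $        output F → id
id X' $   id + id + num $        match 'id'
X' $      + id + num $           output X' → + F X'
+ F X' $  + id + num $           match '+'
F X' $    id + num $             output F → id
id X' $   id + num $             match 'id'
X' $      + num $                output X' → + F X'
+ F X' $  + num $                match '+'
F X' $    num $                  output F → num
num X' $  num $                  match 'num'
X' $      $                      output X' → ε
$         $                      accept

The string is accepted.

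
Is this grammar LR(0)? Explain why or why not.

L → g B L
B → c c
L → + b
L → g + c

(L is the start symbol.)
Augment with L' → L and build the canonical LR(0) collection (I0 = CLOSURE({[L' → . L]}), then GOTO on every symbol after a dot until no new states appear). It has 11 states:
  I0: { [L → . + b], [L → . g + c], [L → . g B L], [L' → . L] }  — shift
  I1: { [L → + . b] }  — shift
  I2: { [L' → L .] }  — accept
  I3: { [B → . c c], [L → g . + c], [L → g . B L] }  — shift
  I4: { [L → g + . c] }  — shift
  I5: { [L → . + b], [L → . g + c], [L → . g B L], [L → g B . L] }  — shift
  I6: { [B → c . c] }  — shift
  I7: { [B → c c .] }  — reduce
  I8: { [L → g B L .] }  — reduce
  I9: { [L → g + c .] }  — reduce
  I10: { [L → + b .] }  — reduce

Every state is either a pure shift/goto state or contains exactly one complete item and nothing to shift — no conflicts. The grammar is LR(0).

Answer: Yes, the grammar is LR(0)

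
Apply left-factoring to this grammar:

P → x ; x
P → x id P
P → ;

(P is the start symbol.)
Left-factoring transforms A → αβ₁ | αβ₂ into A → αA' and A' → β₁ | β₂
(α is the longest common prefix among the alternatives). Repeat until
no nonterminal has two alternatives with a common prefix.

Round 1: P has alternatives sharing prefix 'x'. Introduce P': P → x P'
  Add: P' → ; x
  Add: P' → id P

No remaining common prefixes — done.

Resulting grammar:
P → x P'
P' → ; x
P' → id P
P → ;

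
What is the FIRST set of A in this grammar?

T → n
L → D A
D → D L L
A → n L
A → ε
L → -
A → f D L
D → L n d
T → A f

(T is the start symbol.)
To compute FIRST(A), examine every production with A on the left-hand side, reading each right-hand side left to right until a non-nullable symbol is reached.

From A → n L:
  - n is a terminal: add 'n' and stop
From A → ε:
  - ε-production, so ε ∈ FIRST(A)
From A → f D L:
  - f is a terminal: add 'f' and stop

Collecting: FIRST(A) = { 'f', 'n', ε }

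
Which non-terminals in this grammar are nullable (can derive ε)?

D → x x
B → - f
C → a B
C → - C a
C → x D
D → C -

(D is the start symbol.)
A non-terminal is nullable if it can derive ε (the empty string): either it has an ε-production, or it has a production whose right-hand side consists entirely of nullable non-terminals.

There are no ε-productions, so no non-terminal can derive ε.
No non-terminals are nullable.

Answer: None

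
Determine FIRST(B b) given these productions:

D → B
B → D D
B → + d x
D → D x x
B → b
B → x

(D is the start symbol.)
{ '+', 'b', 'x' }

FIRST sets of the non-terminals involved (from the grammar, by fixed-point iteration):
  FIRST(B) = { '+', 'b', 'x' }

To compute FIRST(B b), process the symbols left to right:
Symbol B is a non-terminal. Add FIRST(B) \ {ε} = { '+', 'b', 'x' }
B is not nullable (ε ∉ FIRST(B)), so stop here.
FIRST(B b) = { '+', 'b', 'x' }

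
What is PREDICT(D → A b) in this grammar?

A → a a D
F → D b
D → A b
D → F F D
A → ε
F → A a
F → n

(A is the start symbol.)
{ 'a', 'b' }

PREDICT(D → A b) = (FIRST(RHS) \ {ε}) ∪ (FOLLOW(D) if ε ∈ FIRST(RHS), i.e. RHS ⇒* ε)
FIRST(A) = { 'a', ε }
FIRST(A b) = { 'a', 'b' }
ε ∉ FIRST(A b), so FOLLOW(D) is not added.
PREDICT(D → A b) = { 'a', 'b' }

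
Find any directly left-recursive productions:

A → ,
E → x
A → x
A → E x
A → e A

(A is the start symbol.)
No direct left recursion

A → ,: starts with ','
E → x: starts with x
A → x: starts with x
A → E x: starts with E
A → e A: starts with e

No direct left recursion found.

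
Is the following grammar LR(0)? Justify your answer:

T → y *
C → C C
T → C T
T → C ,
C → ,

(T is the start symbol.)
No. Reduce-reduce conflict: [C → , .] and [T → C , .]

Augment with T' → T and build the canonical LR(0) collection (I0 = CLOSURE({[T' → . T]}), then GOTO on every symbol after a dot until no new states appear). It has 9 states:
  I0: { [C → . ,], [C → . C C], [T → . C ,], [T → . C T], [T → . y *], [T' → . T] }  — shift
  I1: { [C → , .] }  — reduce
  I2: { [C → . ,], [C → . C C], [C → C . C], [T → . C ,], [T → . C T], [T → . y *], [T → C . ,], [T → C . T] }  — shift
  I3: { [T' → T .] }  — accept
  I4: { [T → y . *] }  — shift
  I5: { [T → y * .] }  — reduce
  I6: { [C → , .], [T → C , .] }  — 2 reduces
  I7: { [C → . ,], [C → . C C], [C → C . C], [C → C C .], [T → . C ,], [T → . C T], [T → . y *], [T → C . ,], [T → C . T] }  — shift, reduce
  I8: { [T → C T .] }  — reduce

Conflict in state I6:
  Reduce-reduce conflict: [C → , .] and [T → C , .]
So the grammar is NOT LR(0).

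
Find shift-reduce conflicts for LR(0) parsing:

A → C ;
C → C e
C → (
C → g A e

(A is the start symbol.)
Augment with A' → A and build the canonical LR(0) collection (I0 = CLOSURE({[A' → . A]}), then GOTO on every symbol after a dot until no new states appear). It has 9 states:
  I0: { [A → . C ;], [A' → . A], [C → . (], [C → . C e], [C → . g A e] }  — shift
  I1: { [C → ( .] }  — reduce
  I2: { [A' → A .] }  — accept
  I3: { [A → C . ;], [C → C . e] }  — shift
  I4: { [A → . C ;], [C → . (], [C → . C e], [C → . g A e], [C → g . A e] }  — shift
  I5: { [C → g A . e] }  — shift
  I6: { [C → g A e .] }  — reduce
  I7: { [A → C ; .] }  — reduce
  I8: { [C → C e .] }  — reduce

No state contains both a complete item and a shift item.

Answer: No shift-reduce conflicts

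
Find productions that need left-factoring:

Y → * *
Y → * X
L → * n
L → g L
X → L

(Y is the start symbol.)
Yes, Y has productions with common prefix '*'

Left-factoring is needed when two productions for the same non-terminal
share a common prefix on the right-hand side.

Productions for Y:
  Y → * *
  Y → * X
Productions for L:
  L → * n
  L → g L

Found common prefix '*' in productions for Y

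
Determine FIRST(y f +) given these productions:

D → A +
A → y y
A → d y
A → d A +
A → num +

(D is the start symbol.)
To compute FIRST(y f +), process the symbols left to right:
Symbol y is a terminal. Add 'y' and stop.
FIRST(y f +) = { 'y' }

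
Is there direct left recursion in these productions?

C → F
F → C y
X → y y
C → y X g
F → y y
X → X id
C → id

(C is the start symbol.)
Yes, X is left-recursive

Direct left recursion occurs when N → N α for some non-terminal N (the right-hand side begins with the left-hand side itself).

C → F: starts with F
F → C y: starts with C
X → y y: starts with y
C → y X g: starts with y
F → y y: starts with y
X → X id: LEFT RECURSIVE (starts with X)
C → id: starts with id

The grammar has direct left recursion on: X.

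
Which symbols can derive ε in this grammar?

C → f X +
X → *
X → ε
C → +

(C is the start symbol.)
ε-productions: X → ε
So X is immediately nullable.
No further non-terminal can be added: every production for the remaining non-terminals contains a terminal or a non-nullable non-terminal.
Nullable = { 'X' }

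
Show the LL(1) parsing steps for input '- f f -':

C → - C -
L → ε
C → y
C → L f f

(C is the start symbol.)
LL(1) parsing maintains a stack (initially the start symbol over $) and the input. At each step: if the stack top is a terminal, match it against the current input token; if it is a non-terminal N, replace it with the RHS of M[N, lookahead] (the unique production whose predict set contains the lookahead).

Stack is shown with the top on the left.

Stack      Input      Action
----------------------------
C $        - f f - $  output C → - C -
- C - $    - f f - $  match '-'
C - $      f f - $    output C → L f f
L f f - $  f f - $    output L → ε
f f - $    f f - $    match 'f'
f - $      f - $      match 'f'
- $        - $        match '-'
$          $          accept

The string is accepted.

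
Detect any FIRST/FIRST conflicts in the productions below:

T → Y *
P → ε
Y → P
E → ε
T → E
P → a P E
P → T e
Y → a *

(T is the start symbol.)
FIRST sets of the non-terminals at (or reachable through a nullable prefix from) the front of some alternative:
  FIRST(Y) = { '*', 'a', 'e', ε }
  FIRST(E) = { ε }
  FIRST(T) = { '*', 'a', 'e', ε }
  FIRST(P) = { '*', 'a', 'e', ε }

Productions for T:
  T → Y *: FIRST = { '*', 'a', 'e' }
  T → E: FIRST = { ε }
Productions for P:
  P → ε: FIRST = { ε }
  P → a P E: FIRST = { 'a' }
  P → T e: FIRST = { '*', 'a', 'e' }
Productions for Y:
  Y → P: FIRST = { '*', 'a', 'e', ε }
  Y → a *: FIRST = { 'a' }
E has only one production, so no FIRST/FIRST conflict is possible there.

Conflict for P: P → a P E and P → T e
  Overlap: { 'a' }
Conflict for Y: Y → P and Y → a *
  Overlap: { 'a' }

Answer: Yes. P → a P E / P → T e on { 'a' }; Y → P / Y → a '*' on { 'a' }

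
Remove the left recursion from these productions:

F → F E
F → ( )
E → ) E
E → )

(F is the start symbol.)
F is directly left-recursive. The standard transformation for
  A → A α₁ | ... | A α_m | β₁ | ... | β_n
is
  A  → β₁ A' | ... | β_n A'
  A' → α₁ A' | ... | α_m A' | ε

F → ( ) becomes F → ( ) F'
F → F E becomes F' → E F'
Add F' → ε

Productions for other non-terminals are unchanged:
  E → ) E
  E → )

Resulting grammar:
F → ( ) F'
F' → E F'
F' → ε
E → ) E
E → )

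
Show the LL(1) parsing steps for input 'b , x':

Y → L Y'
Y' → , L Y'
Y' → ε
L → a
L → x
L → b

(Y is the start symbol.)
Stack is shown with the top on the left.

Stack     Input    Action
-------------------------
Y $       b , x $  output Y → L Y'
L Y' $    b , x $  output L → b
b Y' $    b , x $  match 'b'
Y' $      , x $    output Y' → , L Y'
, L Y' $  , x $    match ','
L Y' $    x $      output L → x
x Y' $    x $      match 'x'
Y' $      $        output Y' → ε
$         $        accept

The string is accepted.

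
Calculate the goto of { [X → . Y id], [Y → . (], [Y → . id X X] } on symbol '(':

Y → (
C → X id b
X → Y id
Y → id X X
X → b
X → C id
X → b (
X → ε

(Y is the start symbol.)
GOTO(I, '(') = CLOSURE({ [A → αX.β] : [A → α.Xβ] ∈ I, X = '(' })

Items with dot before '(', with the dot advanced:
  [Y → . (] → [Y → ( .]
Closure adds nothing (no advanced item has the dot before a non-terminal).

GOTO = { [Y → ( .] }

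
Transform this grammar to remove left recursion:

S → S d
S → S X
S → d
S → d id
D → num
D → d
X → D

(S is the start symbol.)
S → d S'
S → d id S'
S' → d S'
S' → X S'
S' → ε
D → num
D → d
X → D

S is directly left-recursive. The standard transformation for
  A → A α₁ | ... | A α_m | β₁ | ... | β_n
is
  A  → β₁ A' | ... | β_n A'
  A' → α₁ A' | ... | α_m A' | ε

S → d becomes S → d S'
S → d id becomes S → d id S'
S → S d becomes S' → d S'
S → S X becomes S' → X S'
Add S' → ε

Productions for other non-terminals are unchanged:
  D → num
  D → d
  X → D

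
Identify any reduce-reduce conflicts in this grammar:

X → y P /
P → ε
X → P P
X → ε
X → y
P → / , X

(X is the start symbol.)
Yes — I0: [P → .] vs [X → .]; I4: [P → .] vs [X → y .]; I8: [P → .] vs [X → .]

A reduce-reduce conflict occurs when an LR(0) state has two complete items [A → α .] and [B → β .] — both call for a reduction, and with no lookahead the parser cannot choose between them.

Augment with X' → X and build the canonical LR(0) collection (I0 = CLOSURE({[X' → . X]}), then GOTO on every symbol after a dot until no new states appear). It has 10 states:
  I0: { [P → . / , X], [P → .], [X → . P P], [X → . y P /], [X → . y], [X → .], [X' → . X] }  — shift, 2 reduces
  I1: { [P → / . , X] }  — shift
  I2: { [P → . / , X], [P → .], [X → P . P] }  — shift, reduce
  I3: { [X' → X .] }  — accept
  I4: { [P → . / , X], [P → .], [X → y . P /], [X → y .] }  — shift, 2 reduces
  I5: { [X → y P . /] }  — shift
  I6: { [X → y P / .] }  — reduce
  I7: { [X → P P .] }  — reduce
  I8: { [P → . / , X], [P → .], [P → / , . X], [X → . P P], [X → . y P /], [X → . y], [X → .] }  — shift, 2 reduces
  I9: { [P → / , X .] }  — reduce

I0 contains complete items [P → .], [X → .] — reduce-reduce conflict.
I4 contains complete items [P → .], [X → y .] — reduce-reduce conflict.
I8 contains complete items [P → .], [X → .] — reduce-reduce conflict.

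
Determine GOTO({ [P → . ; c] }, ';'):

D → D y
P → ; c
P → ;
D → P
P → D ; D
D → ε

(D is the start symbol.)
GOTO(I, ';') = CLOSURE({ [A → αX.β] : [A → α.Xβ] ∈ I, X = ';' })

Items with dot before ';', with the dot advanced:
  [P → . ; c] → [P → ; . c]
Closure adds nothing (no advanced item has the dot before a non-terminal).

GOTO = { [P → ; . c] }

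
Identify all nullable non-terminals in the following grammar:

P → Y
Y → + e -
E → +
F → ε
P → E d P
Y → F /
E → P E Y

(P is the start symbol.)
A non-terminal is nullable if it can derive ε (the empty string): either it has an ε-production, or it has a production whose right-hand side consists entirely of nullable non-terminals.

ε-productions: F → ε
So F is immediately nullable.
No further non-terminal can be added: every production for the remaining non-terminals contains a terminal or a non-nullable non-terminal.
Nullable = { 'F' }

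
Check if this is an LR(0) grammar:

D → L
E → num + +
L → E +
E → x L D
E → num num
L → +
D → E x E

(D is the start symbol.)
Yes, the grammar is LR(0)

A grammar is LR(0) if no state in the canonical LR(0) collection has:
  - both a shift item (dot before a terminal) and a complete item (shift-reduce conflict), or
  - two or more complete items (reduce-reduce conflict; the accept item [D' → D .] counts as a complete item here).

Augment with D' → D and build the canonical LR(0) collection (I0 = CLOSURE({[D' → . D]}), then GOTO on every symbol after a dot until no new states appear). It has 16 states:
  I0: { [D → . E x E], [D → . L], [D' → . D], [E → . num + +], [E → . num num], [E → . x L D], [L → . +], [L → . E +] }  — shift
  I1: { [L → + .] }  — reduce
  I2: { [D' → D .] }  — accept
  I3: { [D → E . x E], [L → E . +] }  — shift
  I4: { [D → L .] }  — reduce
  I5: { [E → num . + +], [E → num . num] }  — shift
  I6: { [E → . num + +], [E → . num num], [E → . x L D], [E → x . L D], [L → . +], [L → . E +] }  — shift
  I7: { [L → E . +] }  — shift
  I8: { [D → . E x E], [D → . L], [E → . num + +], [E → . num num], [E → . x L D], [E → x L . D], [L → . +], [L → . E +] }  — shift
  I9: { [E → x L D .] }  — reduce
  I10: { [L → E + .] }  — reduce
  I11: { [E → num + . +] }  — shift
  I12: { [E → num num .] }  — reduce
  I13: { [E → num + + .] }  — reduce
  I14: { [D → E x . E], [E → . num + +], [E → . num num], [E → . x L D] }  — shift
  I15: { [D → E x E .] }  — reduce

Every state is either a pure shift/goto state or contains exactly one complete item and nothing to shift — no conflicts. The grammar is LR(0).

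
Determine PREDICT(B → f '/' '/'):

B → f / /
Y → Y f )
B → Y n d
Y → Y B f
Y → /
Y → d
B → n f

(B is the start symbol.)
PREDICT(B → f '/' '/') = (FIRST(RHS) \ {ε}) ∪ (FOLLOW(B) if ε ∈ FIRST(RHS), i.e. RHS ⇒* ε)
FIRST(f '/' '/') = { 'f' }
ε ∉ FIRST(f '/' '/'), so FOLLOW(B) is not added.
PREDICT(B → f '/' '/') = { 'f' }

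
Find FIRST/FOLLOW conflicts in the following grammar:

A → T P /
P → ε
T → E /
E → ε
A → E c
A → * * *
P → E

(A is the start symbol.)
No FIRST/FOLLOW conflicts.

A FIRST/FOLLOW conflict occurs when a non-terminal N has a nullable alternative N → β (β ⇒* ε) and another alternative N → α with FIRST(α) ∩ FOLLOW(N) ≠ ∅: on such a lookahead the parser cannot decide between expanding α and letting N vanish via β.

Nullable non-terminals: E, P.
FIRST sets used below: FIRST(E) = { ε }
E has a nullable alternative but only one production, so nothing to check.

P: nullable alternative(s) P → ε, P → E; FOLLOW(P) = { '/' }
  P → ε: FIRST \ {ε} = { } — disjoint from FOLLOW(P)
  P → E: FIRST \ {ε} = { } — disjoint from FOLLOW(P)

A, T have no nullable alternative, so no FIRST/FOLLOW check is needed there.

No FIRST/FOLLOW conflicts found.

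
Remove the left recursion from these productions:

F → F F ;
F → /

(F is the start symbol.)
F is directly left-recursive. The standard transformation for
  A → A α₁ | ... | A α_m | β₁ | ... | β_n
is
  A  → β₁ A' | ... | β_n A'
  A' → α₁ A' | ... | α_m A' | ε

F → / becomes F → / F'
F → F F ; becomes F' → F ; F'
Add F' → ε

Resulting grammar:
F → / F'
F' → F ; F'
F' → ε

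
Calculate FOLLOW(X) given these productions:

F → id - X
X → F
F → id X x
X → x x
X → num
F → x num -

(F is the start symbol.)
To compute FOLLOW(X), find every occurrence of X on a right-hand side N → α X β: add FIRST(β) \ {ε}, and if β is empty or nullable also add FOLLOW(N). Iterate to a fixed point.

In F → id - X: X is at the end, add FOLLOW(F)
In F → id X x: X is followed by x, add FIRST(x) \ {ε} = { 'x' }

The FOLLOW sets referred to above (computed the same way, to a fixed point):
  FOLLOW(F) = { $, 'x' }

Taking the union: FOLLOW(X) = { $, 'x' }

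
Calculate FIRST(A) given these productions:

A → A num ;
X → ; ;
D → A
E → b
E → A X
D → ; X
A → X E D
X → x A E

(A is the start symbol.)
FIRST sets of the other non-terminals involved (by the same procedure, iterated to a fixed point):
  FIRST(X) = { ';', 'x' }

From A → A num ;:
  - A is the symbol being defined: contributes nothing new
    A is not nullable, so stop
From A → X E D:
  - X is a non-terminal: add FIRST(X) \ {ε} = { ';', 'x' }
    X is not nullable, so stop

Collecting: FIRST(A) = { ';', 'x' }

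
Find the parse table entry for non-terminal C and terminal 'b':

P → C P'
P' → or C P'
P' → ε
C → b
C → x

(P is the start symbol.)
C → b

To find M[C, 'b'], we find productions for C where 'b' is in the predict set (PREDICT(N → α) = (FIRST(α) \ {ε}) ∪ (FOLLOW(N) if α ⇒* ε)).

C → b: PREDICT = { 'b' }
  'b' is in predict set, so this production goes in M[C, 'b']
C → x: PREDICT = { 'x' }

M[C, 'b'] = C → b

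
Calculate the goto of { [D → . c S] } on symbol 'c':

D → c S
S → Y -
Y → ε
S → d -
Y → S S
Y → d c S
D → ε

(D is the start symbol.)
{ [D → c . S], [S → . Y -], [S → . d -], [Y → . S S], [Y → . d c S], [Y → .] }

GOTO(I, 'c') = CLOSURE({ [A → αX.β] : [A → α.Xβ] ∈ I, X = 'c' })

Items with dot before 'c', with the dot advanced:
  [D → . c S] → [D → c . S]
Closure of the advanced items:
  [D → c . S] has the dot before S: add [S → . Y -], [S → . d -]
  [S → . Y -] has the dot before Y: add [Y → .], [Y → . S S], [Y → . d c S]

GOTO = { [D → c . S], [S → . Y -], [S → . d -], [Y → . S S], [Y → . d c S], [Y → .] }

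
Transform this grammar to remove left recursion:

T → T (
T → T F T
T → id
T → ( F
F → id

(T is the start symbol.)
T is directly left-recursive. The standard transformation for
  A → A α₁ | ... | A α_m | β₁ | ... | β_n
is
  A  → β₁ A' | ... | β_n A'
  A' → α₁ A' | ... | α_m A' | ε

T → id becomes T → id T'
T → ( F becomes T → ( F T'
T → T ( becomes T' → ( T'
T → T F T becomes T' → F T T'
Add T' → ε

Productions for other non-terminals are unchanged:
  F → id

Resulting grammar:
T → id T'
T → ( F T'
T' → ( T'
T' → F T T'
T' → ε
F → id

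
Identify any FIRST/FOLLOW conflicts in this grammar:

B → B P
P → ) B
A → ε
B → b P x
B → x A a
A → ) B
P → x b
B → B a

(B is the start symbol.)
A FIRST/FOLLOW conflict occurs when a non-terminal N has a nullable alternative N → β (β ⇒* ε) and another alternative N → α with FIRST(α) ∩ FOLLOW(N) ≠ ∅: on such a lookahead the parser cannot decide between expanding α and letting N vanish via β.

Nullable non-terminals: A.

A: nullable alternative(s) A → ε; FOLLOW(A) = { 'a' }
  A → ε: FIRST \ {ε} = { } — this is the only nullable alternative, skip
  A → ) B: FIRST \ {ε} = { ')' } — disjoint from FOLLOW(A)

B, P have no nullable alternative, so no FIRST/FOLLOW check is needed there.

No FIRST/FOLLOW conflicts found.

Answer: No FIRST/FOLLOW conflicts.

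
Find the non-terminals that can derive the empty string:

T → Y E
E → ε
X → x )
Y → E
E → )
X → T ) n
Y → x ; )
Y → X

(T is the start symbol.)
{ 'E', 'T', 'Y' }

ε-productions: E → ε
So E is immediately nullable.
Y → E: every symbol on the right is nullable, so Y is nullable too.
T → Y E: every symbol on the right is nullable, so T is nullable too.
No further non-terminal can be added: every production for the remaining non-terminals contains a terminal or a non-nullable non-terminal.
Nullable = { 'E', 'T', 'Y' }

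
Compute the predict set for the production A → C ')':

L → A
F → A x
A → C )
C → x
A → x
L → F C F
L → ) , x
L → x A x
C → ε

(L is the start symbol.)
{ ')', 'x' }

PREDICT(A → C ')') = (FIRST(RHS) \ {ε}) ∪ (FOLLOW(A) if ε ∈ FIRST(RHS), i.e. RHS ⇒* ε)
FIRST(C) = { 'x', ε }
FIRST(C ')') = { ')', 'x' }
ε ∉ FIRST(C ')'), so FOLLOW(A) is not added.
PREDICT(A → C ')') = { ')', 'x' }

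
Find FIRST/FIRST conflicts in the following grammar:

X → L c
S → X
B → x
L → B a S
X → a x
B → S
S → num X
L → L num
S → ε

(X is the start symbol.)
A FIRST/FIRST conflict occurs when two productions N → α and N → β for the same non-terminal have FIRST(α) ∩ FIRST(β) ≠ ∅ (with ε ∈ FIRST of a nullable right-hand side, so two nullable alternatives also conflict).

FIRST sets of the non-terminals at (or reachable through a nullable prefix from) the front of some alternative:
  FIRST(L) = { 'a', 'num', 'x' }
  FIRST(X) = { 'a', 'num', 'x' }
  FIRST(S) = { 'a', 'num', 'x', ε }
  FIRST(B) = { 'a', 'num', 'x', ε }

Productions for X:
  X → L c: FIRST = { 'a', 'num', 'x' }
  X → a x: FIRST = { 'a' }
Productions for S:
  S → X: FIRST = { 'a', 'num', 'x' }
  S → num X: FIRST = { 'num' }
  S → ε: FIRST = { ε }
Productions for B:
  B → x: FIRST = { 'x' }
  B → S: FIRST = { 'a', 'num', 'x', ε }
Productions for L:
  L → B a S: FIRST = { 'a', 'num', 'x' }
  L → L num: FIRST = { 'a', 'num', 'x' }

Conflict for X: X → L c and X → a x
  Overlap: { 'a' }
Conflict for S: S → X and S → num X
  Overlap: { 'num' }
Conflict for B: B → x and B → S
  Overlap: { 'x' }
Conflict for L: L → B a S and L → L num
  Overlap: { 'a', 'num', 'x' }

Answer: Yes. X → L c / X → a x on { 'a' }; S → X / S → num X on { 'num' }; B → x / B → S on { 'x' }; L → B a S / L → L num on { 'a', 'num', 'x' }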